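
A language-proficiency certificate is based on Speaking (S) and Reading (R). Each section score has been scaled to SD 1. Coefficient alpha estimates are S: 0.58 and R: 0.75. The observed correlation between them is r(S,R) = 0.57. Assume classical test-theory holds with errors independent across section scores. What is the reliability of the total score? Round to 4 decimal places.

0.7866

Var(S+R) = 2 + 2·[0.57] = 2 + 1.14 = 3.14.
Because errors are independent across components, Cov(Tᵢ,Tⱼ) = Cov(Xᵢ,Xⱼ); the off-diagonal part of the true-score variance is the same as above.
True-score variance = [0.58 + 0.75] + 1.14 = 1.33 + 1.14 = 2.47.
Reliability = 2.47 / 3.14 = 0.7866.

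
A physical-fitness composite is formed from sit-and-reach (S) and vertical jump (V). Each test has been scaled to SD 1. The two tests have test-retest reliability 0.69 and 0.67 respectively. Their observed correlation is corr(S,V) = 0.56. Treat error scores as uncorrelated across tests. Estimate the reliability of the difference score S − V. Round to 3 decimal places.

0.273

Var(S−V) = 1 + 1 − 2·0.56 = 2 − 1.12 = 0.88.
Because errors are independent across components, Cov(Tᵢ,Tⱼ) = Cov(Xᵢ,Xⱼ); the off-diagonal part of the true-score variance is the same as above.
True-score variance = [0.69 + 0.67] − 1.12 = 1.36 − 1.12 = 0.24.
Reliability = 0.24 / 0.88 = 0.273.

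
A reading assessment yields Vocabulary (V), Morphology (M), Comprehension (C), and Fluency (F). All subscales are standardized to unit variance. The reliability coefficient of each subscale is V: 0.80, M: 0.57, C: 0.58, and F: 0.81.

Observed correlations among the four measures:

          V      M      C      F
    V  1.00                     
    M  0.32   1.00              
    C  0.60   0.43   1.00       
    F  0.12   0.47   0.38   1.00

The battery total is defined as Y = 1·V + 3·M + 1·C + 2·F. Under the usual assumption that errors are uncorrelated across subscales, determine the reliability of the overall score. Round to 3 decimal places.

0.815

Var(Y) = 1 + 3² + 1 + 2² + 2·[3·0.32 + 0.60 + 2·0.12 + 3·0.43 + 6·0.47 + 2·0.38] = 15 + 13.34 = 28.34.
With uncorrelated errors the cross-covariances are all true-score covariance, so they carry over unchanged; only the diagonal terms shrink to ρᵢσᵢ².
True-score variance = [0.80 + 3²·0.57 + 0.58 + 2²·0.81] + 13.34 = 9.75 + 13.34 = 23.09.
Reliability = 23.09 / 28.34 = 0.815.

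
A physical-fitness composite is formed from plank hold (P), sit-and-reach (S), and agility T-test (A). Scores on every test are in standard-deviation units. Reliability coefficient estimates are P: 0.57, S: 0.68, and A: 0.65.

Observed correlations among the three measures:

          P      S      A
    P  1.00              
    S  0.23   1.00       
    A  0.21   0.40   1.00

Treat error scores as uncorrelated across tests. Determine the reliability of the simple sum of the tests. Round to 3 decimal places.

Var(P+S+A) = 3 + 2·[0.23 + 0.21 + 0.40] = 3 + 1.68 = 4.68.
With uncorrelated errors the cross-covariances are all true-score covariance, so they carry over unchanged; only the diagonal terms shrink to ρᵢσᵢ².
True-score variance = [0.57 + 0.68 + 0.65] + 1.68 = 1.9 + 1.68 = 3.58.
Reliability = 3.58 / 4.68 = 0.765.

0.765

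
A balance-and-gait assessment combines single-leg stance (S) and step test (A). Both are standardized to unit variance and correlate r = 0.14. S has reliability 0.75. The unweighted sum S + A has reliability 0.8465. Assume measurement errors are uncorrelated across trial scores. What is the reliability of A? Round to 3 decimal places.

Var(S+A) = 2 + 2·0.14 = 2.280.
True-score variance = ρ_S + ρ_A + 2·0.14, so 0.8465 = (0.75 + ρ_A + 0.28) / 2.280.
ρ_A = 0.8465·2.280 − 0.75 − 0.28 = 0.900.

0.900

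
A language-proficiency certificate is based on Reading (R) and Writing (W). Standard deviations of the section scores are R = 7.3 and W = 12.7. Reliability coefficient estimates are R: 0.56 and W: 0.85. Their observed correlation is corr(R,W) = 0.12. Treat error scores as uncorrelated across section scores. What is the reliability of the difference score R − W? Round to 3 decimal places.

0.752

Var(R−W) = 7.3² + 12.7² − 2·7.3·12.7·0.12 = 214.58 − 22.2504 = 192.33.
Under uncorrelated errors the observed covariances equal the true-score covariances, so only the own-variance terms attenuate.
True-score variance = [7.3²·0.56 + 12.7²·0.85] − 22.2504 = 166.939 − 22.2504 = 144.688.
Reliability = 144.688 / 192.33 = 0.752.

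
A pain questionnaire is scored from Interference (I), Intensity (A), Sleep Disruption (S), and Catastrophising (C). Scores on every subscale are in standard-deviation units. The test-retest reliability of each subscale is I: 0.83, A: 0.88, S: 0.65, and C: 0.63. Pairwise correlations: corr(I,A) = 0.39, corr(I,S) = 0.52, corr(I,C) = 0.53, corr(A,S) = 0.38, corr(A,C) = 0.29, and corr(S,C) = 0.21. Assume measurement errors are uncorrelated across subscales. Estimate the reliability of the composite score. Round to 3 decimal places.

0.883

Var(I+A+S+C) = 4 + 2·[0.39 + 0.52 + 0.53 + 0.38 + 0.29 + 0.21] = 4 + 4.64 = 8.64.
Because errors are independent across components, Cov(Tᵢ,Tⱼ) = Cov(Xᵢ,Xⱼ); the off-diagonal part of the true-score variance is the same as above.
True-score variance = [0.83 + 0.88 + 0.65 + 0.63] + 4.64 = 2.99 + 4.64 = 7.63.
Reliability = 7.63 / 8.64 = 0.883.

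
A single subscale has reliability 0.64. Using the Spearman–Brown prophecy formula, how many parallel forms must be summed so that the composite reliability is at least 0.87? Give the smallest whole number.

4

k ≥ ρ*(1−ρ₁)/(ρ₁(1−ρ*)) = 0.87·0.36 / (0.64·0.13) = 3.764.
Smallest integer k = 4.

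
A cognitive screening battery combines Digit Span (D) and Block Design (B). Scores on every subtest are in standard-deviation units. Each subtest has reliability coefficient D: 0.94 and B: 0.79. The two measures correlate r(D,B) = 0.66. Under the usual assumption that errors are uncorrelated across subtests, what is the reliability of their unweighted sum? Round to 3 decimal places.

Var(D+B) = 2 + 2·[0.66] = 2 + 1.32 = 3.32.
With uncorrelated errors the cross-covariances are all true-score covariance, so they carry over unchanged; only the diagonal terms shrink to ρᵢσᵢ².
True-score variance = [0.94 + 0.79] + 1.32 = 1.73 + 1.32 = 3.05.
Reliability = 3.05 / 3.32 = 0.919.

0.919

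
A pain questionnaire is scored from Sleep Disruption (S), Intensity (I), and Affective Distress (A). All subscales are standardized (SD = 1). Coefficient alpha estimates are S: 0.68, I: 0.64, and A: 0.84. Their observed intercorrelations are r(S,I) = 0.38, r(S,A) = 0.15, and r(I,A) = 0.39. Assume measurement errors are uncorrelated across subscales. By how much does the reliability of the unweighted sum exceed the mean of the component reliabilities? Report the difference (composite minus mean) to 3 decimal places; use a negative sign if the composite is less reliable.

0.106

Var(sum) = 3 + 1.84 = 4.84; true-score variance = 2.16 + 1.84 = 4; composite reliability = 0.8264.
Mean component reliability = 0.7200.
Difference = 0.8264 − 0.7200 = 0.106.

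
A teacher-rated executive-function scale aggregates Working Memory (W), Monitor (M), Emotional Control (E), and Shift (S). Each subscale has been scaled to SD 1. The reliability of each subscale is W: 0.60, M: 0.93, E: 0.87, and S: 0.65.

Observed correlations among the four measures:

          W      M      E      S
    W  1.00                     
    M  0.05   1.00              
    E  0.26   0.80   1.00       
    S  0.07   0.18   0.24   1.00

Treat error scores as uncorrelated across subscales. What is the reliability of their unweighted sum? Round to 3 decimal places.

Var(W+M+E+S) = 4 + 2·[0.05 + 0.26 + 0.07 + 0.80 + 0.18 + 0.24] = 4 + 3.2 = 7.2.
Under uncorrelated errors the observed covariances equal the true-score covariances, so only the own-variance terms attenuate.
True-score variance = [0.60 + 0.93 + 0.87 + 0.65] + 3.2 = 3.05 + 3.2 = 6.25.
Reliability = 6.25 / 7.2 = 0.868.

0.868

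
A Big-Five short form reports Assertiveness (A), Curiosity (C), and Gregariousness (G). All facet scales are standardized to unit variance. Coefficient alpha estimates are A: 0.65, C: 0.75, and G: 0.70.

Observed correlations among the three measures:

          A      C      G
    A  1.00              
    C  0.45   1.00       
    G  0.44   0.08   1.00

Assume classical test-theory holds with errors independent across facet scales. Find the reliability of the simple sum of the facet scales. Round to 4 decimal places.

Var(A+C+G) = 3 + 2·[0.45 + 0.44 + 0.08] = 3 + 1.94 = 4.94.
Because errors are independent across components, Cov(Tᵢ,Tⱼ) = Cov(Xᵢ,Xⱼ); the off-diagonal part of the true-score variance is the same as above.
True-score variance = [0.65 + 0.75 + 0.70] + 1.94 = 2.1 + 1.94 = 4.04.
Reliability = 4.04 / 4.94 = 0.8178.

0.8178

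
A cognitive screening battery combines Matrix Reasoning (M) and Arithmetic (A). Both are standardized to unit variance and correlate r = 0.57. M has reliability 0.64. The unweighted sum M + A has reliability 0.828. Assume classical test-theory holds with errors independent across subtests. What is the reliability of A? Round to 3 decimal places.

Var(M+A) = 2 + 2·0.57 = 3.140.
True-score variance = ρ_M + ρ_A + 2·0.57, so 0.828 = (0.64 + ρ_A + 1.14) / 3.140.
ρ_A = 0.828·3.140 − 0.64 − 1.14 = 0.820.

0.820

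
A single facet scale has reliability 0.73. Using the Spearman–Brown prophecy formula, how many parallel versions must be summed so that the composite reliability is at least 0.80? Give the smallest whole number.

2

k ≥ ρ*(1−ρ₁)/(ρ₁(1−ρ*)) = 0.80·0.27 / (0.73·0.20) = 1.479.
Smallest integer k = 2.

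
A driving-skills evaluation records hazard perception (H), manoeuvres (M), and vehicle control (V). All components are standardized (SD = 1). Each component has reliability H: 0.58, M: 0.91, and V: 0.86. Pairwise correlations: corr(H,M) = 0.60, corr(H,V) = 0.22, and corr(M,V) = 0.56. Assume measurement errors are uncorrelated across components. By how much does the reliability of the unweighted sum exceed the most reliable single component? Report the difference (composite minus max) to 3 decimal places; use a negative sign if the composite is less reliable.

Var(sum) = 3 + 2.76 = 5.76; true-score variance = 2.35 + 2.76 = 5.11; composite reliability = 0.8872.
Max component reliability = 0.9100.
Difference = 0.8872 − 0.9100 = -0.023.

-0.023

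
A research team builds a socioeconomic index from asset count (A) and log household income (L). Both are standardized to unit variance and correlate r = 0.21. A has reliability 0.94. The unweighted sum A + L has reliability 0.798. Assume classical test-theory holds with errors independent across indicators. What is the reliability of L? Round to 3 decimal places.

0.571

Var(A+L) = 2 + 2·0.21 = 2.420.
True-score variance = ρ_A + ρ_L + 2·0.21, so 0.798 = (0.94 + ρ_L + 0.42) / 2.420.
ρ_L = 0.798·2.420 − 0.94 − 0.42 = 0.571.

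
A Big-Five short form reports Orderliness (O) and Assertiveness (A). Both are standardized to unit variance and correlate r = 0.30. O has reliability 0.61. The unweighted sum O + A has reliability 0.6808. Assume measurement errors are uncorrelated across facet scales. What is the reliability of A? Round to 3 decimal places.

Var(O+A) = 2 + 2·0.30 = 2.600.
True-score variance = ρ_O + ρ_A + 2·0.30, so 0.6808 = (0.61 + ρ_A + 0.60) / 2.600.
ρ_A = 0.6808·2.600 − 0.61 − 0.60 = 0.560.

0.560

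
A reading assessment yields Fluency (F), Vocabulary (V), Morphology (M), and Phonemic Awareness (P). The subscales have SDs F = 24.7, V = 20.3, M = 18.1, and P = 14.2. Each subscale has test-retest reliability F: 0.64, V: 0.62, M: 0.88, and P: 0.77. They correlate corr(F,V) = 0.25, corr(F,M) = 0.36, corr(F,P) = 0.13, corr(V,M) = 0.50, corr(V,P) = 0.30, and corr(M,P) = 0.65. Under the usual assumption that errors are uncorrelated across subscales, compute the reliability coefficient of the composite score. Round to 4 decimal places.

0.8505

Var(F+V+M+P) = 24.7² + 20.3² + 18.1² + 14.2² + 2·[24.7·20.3·0.25 + 24.7·18.1·0.36 + 24.7·14.2·0.13 + 20.3·18.1·0.50 + 20.3·14.2·0.30 + 18.1·14.2·0.65] = 1551.43 + 1538.3 = 3089.73.
With uncorrelated errors the cross-covariances are all true-score covariance, so they carry over unchanged; only the diagonal terms shrink to ρᵢσᵢ².
True-score variance = [24.7²·0.64 + 20.3²·0.62 + 18.1²·0.88 + 14.2²·0.77] + 1538.3 = 1089.51 + 1538.3 = 2627.81.
Reliability = 2627.81 / 3089.73 = 0.8505.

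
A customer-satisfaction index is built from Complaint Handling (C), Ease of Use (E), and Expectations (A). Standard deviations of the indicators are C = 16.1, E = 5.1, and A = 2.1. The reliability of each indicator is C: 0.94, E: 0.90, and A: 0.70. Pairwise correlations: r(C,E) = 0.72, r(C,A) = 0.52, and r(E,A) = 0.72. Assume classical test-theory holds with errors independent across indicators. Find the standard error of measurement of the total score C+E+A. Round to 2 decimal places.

Var(total) = 289.63 + 168.823 = 458.453.
True-score variance = 270.153 + 168.823 = 438.977, so reliability = 0.9575.
Error variance = 458.453 − 438.977 = 19.4766; SEM = √19.4766 = 4.41.

4.41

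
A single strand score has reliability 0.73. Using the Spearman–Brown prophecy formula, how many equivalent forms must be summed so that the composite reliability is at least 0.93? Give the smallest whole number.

k ≥ ρ*(1−ρ₁)/(ρ₁(1−ρ*)) = 0.93·0.27 / (0.73·0.07) = 4.914.
Smallest integer k = 5.

5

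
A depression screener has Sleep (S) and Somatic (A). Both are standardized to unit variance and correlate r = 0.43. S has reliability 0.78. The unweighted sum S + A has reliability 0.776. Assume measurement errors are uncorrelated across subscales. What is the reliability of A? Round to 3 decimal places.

Var(S+A) = 2 + 2·0.43 = 2.860.
True-score variance = ρ_S + ρ_A + 2·0.43, so 0.776 = (0.78 + ρ_A + 0.86) / 2.860.
ρ_A = 0.776·2.860 − 0.78 − 0.86 = 0.579.

0.579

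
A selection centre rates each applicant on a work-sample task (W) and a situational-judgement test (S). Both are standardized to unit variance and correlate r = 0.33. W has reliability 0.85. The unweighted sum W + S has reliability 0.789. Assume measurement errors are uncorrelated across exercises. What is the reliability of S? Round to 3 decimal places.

0.589

Var(W+S) = 2 + 2·0.33 = 2.660.
True-score variance = ρ_W + ρ_S + 2·0.33, so 0.789 = (0.85 + ρ_S + 0.66) / 2.660.
ρ_S = 0.789·2.660 − 0.85 − 0.66 = 0.589.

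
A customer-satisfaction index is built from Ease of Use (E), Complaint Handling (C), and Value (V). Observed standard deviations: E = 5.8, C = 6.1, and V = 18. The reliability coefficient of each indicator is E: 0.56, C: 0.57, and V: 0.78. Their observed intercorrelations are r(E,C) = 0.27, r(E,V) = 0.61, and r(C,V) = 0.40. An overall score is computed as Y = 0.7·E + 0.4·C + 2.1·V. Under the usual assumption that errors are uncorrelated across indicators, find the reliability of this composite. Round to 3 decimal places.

Var(Y) = 0.7²·5.8² + 0.4²·6.1² + 2.1²·18² + 2·[0.28·5.8·6.1·0.27 + 1.47·5.8·18·0.61 + 0.84·6.1·18·0.40] = 1451.28 + 266.366 = 1717.64.
Under uncorrelated errors the observed covariances equal the true-score covariances, so only the own-variance terms attenuate.
True-score variance = [0.7²·5.8²·0.56 + 0.4²·6.1²·0.57 + 2.1²·18²·0.78] + 266.366 = 1127.12 + 266.366 = 1393.49.
Reliability = 1393.49 / 1717.64 = 0.811.

0.811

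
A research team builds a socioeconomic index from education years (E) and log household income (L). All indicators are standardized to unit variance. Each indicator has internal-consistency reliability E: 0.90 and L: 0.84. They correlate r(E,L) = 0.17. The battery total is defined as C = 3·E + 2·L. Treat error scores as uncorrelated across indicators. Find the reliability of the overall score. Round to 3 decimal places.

Var(C) = 3² + 2² + 2·[6·0.17] = 13 + 2.04 = 15.04.
Because errors are independent across components, Cov(Tᵢ,Tⱼ) = Cov(Xᵢ,Xⱼ); the off-diagonal part of the true-score variance is the same as above.
True-score variance = [3²·0.90 + 2²·0.84] + 2.04 = 11.46 + 2.04 = 13.5.
Reliability = 13.5 / 15.04 = 0.898.

0.898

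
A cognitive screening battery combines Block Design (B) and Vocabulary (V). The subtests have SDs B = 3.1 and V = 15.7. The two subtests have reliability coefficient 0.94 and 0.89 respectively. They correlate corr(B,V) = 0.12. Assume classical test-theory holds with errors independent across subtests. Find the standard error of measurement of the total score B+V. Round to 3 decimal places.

Var(total) = 256.1 + 11.6808 = 267.781.
True-score variance = 228.409 + 11.6808 = 240.09, so reliability = 0.8966.
Error variance = 267.781 − 240.09 = 27.6905; SEM = √27.6905 = 5.262.

5.262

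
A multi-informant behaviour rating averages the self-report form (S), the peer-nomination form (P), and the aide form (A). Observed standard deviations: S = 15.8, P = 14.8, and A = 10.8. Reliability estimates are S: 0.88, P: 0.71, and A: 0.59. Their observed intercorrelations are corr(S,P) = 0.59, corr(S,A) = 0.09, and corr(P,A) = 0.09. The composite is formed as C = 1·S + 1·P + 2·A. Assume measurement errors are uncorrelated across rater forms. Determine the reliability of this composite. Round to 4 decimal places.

Var(C) = 15.8² + 14.8² + 2²·10.8² + 2·[15.8·14.8·0.59 + 2·15.8·10.8·0.09 + 2·14.8·10.8·0.09] = 935.24 + 394.904 = 1330.14.
Under uncorrelated errors the observed covariances equal the true-score covariances, so only the own-variance terms attenuate.
True-score variance = [15.8²·0.88 + 14.8²·0.71 + 2²·10.8²·0.59] + 394.904 = 650.472 + 394.904 = 1045.38.
Reliability = 1045.38 / 1330.14 = 0.7859.

0.7859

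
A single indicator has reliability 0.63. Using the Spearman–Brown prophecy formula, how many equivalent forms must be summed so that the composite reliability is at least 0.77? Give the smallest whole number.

k ≥ ρ*(1−ρ₁)/(ρ₁(1−ρ*)) = 0.77·0.37 / (0.63·0.23) = 1.966.
Smallest integer k = 2.

2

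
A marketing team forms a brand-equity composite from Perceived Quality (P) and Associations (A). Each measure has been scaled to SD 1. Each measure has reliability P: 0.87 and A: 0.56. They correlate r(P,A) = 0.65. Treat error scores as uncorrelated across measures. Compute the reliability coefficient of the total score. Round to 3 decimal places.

Var(P+A) = 2 + 2·[0.65] = 2 + 1.3 = 3.3.
Under uncorrelated errors the observed covariances equal the true-score covariances, so only the own-variance terms attenuate.
True-score variance = [0.87 + 0.56] + 1.3 = 1.43 + 1.3 = 2.73.
Reliability = 2.73 / 3.3 = 0.827.

0.827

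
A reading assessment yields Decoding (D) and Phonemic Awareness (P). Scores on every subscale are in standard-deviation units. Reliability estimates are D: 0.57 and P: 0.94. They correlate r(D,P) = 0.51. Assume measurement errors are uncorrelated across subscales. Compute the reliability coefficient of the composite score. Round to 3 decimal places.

Var(D+P) = 2 + 2·[0.51] = 2 + 1.02 = 3.02.
Under uncorrelated errors the observed covariances equal the true-score covariances, so only the own-variance terms attenuate.
True-score variance = [0.57 + 0.94] + 1.02 = 1.51 + 1.02 = 2.53.
Reliability = 2.53 / 3.02 = 0.838.

0.838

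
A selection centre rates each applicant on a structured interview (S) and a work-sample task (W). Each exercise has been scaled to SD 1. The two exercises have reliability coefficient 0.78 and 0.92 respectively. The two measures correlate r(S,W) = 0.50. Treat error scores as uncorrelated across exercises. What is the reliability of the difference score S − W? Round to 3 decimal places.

0.700

Var(S−W) = 1 + 1 − 2·0.50 = 2 − 1 = 1.
Because errors are independent across components, Cov(Tᵢ,Tⱼ) = Cov(Xᵢ,Xⱼ); the off-diagonal part of the true-score variance is the same as above.
True-score variance = [0.78 + 0.92] − 1 = 1.7 − 1 = 0.7.
Reliability = 0.7 / 1 = 0.700.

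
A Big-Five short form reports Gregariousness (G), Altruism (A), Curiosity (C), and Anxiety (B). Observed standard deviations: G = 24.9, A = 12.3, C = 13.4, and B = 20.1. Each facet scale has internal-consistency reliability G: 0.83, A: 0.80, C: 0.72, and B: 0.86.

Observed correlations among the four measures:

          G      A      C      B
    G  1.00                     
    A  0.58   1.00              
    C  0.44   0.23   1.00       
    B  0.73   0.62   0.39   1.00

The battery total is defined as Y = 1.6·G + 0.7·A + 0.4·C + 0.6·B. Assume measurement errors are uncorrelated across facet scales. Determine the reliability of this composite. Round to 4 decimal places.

Var(Y) = 1.6²·24.9² + 0.7²·12.3² + 0.4²·13.4² + 0.6²·20.1² + 2·[1.12·24.9·12.3·0.58 + 0.64·24.9·13.4·0.44 + 0.96·24.9·20.1·0.73 + 0.28·12.3·13.4·0.23 + 0.42·12.3·20.1·0.62 + 0.24·13.4·20.1·0.39] = 1835.53 + 1487.72 = 3323.25.
Under uncorrelated errors the observed covariances equal the true-score covariances, so only the own-variance terms attenuate.
True-score variance = [1.6²·24.9²·0.83 + 0.7²·12.3²·0.80 + 0.4²·13.4²·0.72 + 0.6²·20.1²·0.86] + 1487.72 = 1522.47 + 1487.72 = 3010.19.
Reliability = 3010.19 / 3323.25 = 0.9058.

0.9058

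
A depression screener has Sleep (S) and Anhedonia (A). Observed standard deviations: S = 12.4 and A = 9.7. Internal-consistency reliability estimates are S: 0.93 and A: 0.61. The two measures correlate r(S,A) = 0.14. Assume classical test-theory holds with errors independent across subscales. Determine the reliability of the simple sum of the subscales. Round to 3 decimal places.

Var(S+A) = 12.4² + 9.7² + 2·[12.4·9.7·0.14] = 247.85 + 33.6784 = 281.528.
With uncorrelated errors the cross-covariances are all true-score covariance, so they carry over unchanged; only the diagonal terms shrink to ρᵢσᵢ².
True-score variance = [12.4²·0.93 + 9.7²·0.61] + 33.6784 = 200.392 + 33.6784 = 234.07.
Reliability = 234.07 / 281.528 = 0.831.

0.831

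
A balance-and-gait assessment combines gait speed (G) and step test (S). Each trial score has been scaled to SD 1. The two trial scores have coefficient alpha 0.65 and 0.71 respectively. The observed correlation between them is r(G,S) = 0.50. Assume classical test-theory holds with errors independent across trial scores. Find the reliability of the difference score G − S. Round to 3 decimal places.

Var(G−S) = 1 + 1 − 2·0.50 = 2 − 1 = 1.
With uncorrelated errors the cross-covariances are all true-score covariance, so they carry over unchanged; only the diagonal terms shrink to ρᵢσᵢ².
True-score variance = [0.65 + 0.71] − 1 = 1.36 − 1 = 0.36.
Reliability = 0.36 / 1 = 0.360.

0.360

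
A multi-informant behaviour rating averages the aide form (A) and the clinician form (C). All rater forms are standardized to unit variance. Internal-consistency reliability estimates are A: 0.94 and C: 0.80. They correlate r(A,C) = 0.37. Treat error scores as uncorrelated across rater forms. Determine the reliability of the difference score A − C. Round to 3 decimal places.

Var(A−C) = 1 + 1 − 2·0.37 = 2 − 0.74 = 1.26.
Under uncorrelated errors the observed covariances equal the true-score covariances, so only the own-variance terms attenuate.
True-score variance = [0.94 + 0.80] − 0.74 = 1.74 − 0.74 = 1.
Reliability = 1 / 1.26 = 0.794.

0.794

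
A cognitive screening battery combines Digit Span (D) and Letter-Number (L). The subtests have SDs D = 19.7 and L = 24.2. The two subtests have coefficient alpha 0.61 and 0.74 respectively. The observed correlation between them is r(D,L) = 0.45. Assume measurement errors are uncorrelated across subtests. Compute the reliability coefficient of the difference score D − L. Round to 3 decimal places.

0.443

Var(D−L) = 19.7² + 24.2² − 2·19.7·24.2·0.45 = 973.73 − 429.066 = 544.664.
Because errors are independent across components, Cov(Tᵢ,Tⱼ) = Cov(Xᵢ,Xⱼ); the off-diagonal part of the true-score variance is the same as above.
True-score variance = [19.7²·0.61 + 24.2²·0.74] − 429.066 = 670.109 − 429.066 = 241.043.
Reliability = 241.043 / 544.664 = 0.443.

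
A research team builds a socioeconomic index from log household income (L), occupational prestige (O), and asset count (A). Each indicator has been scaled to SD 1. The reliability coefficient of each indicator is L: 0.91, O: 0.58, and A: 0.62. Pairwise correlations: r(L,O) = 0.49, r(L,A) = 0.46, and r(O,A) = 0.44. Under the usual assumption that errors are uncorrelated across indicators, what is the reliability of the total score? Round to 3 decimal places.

0.846

Var(L+O+A) = 3 + 2·[0.49 + 0.46 + 0.44] = 3 + 2.78 = 5.78.
Under uncorrelated errors the observed covariances equal the true-score covariances, so only the own-variance terms attenuate.
True-score variance = [0.91 + 0.58 + 0.62] + 2.78 = 2.11 + 2.78 = 4.89.
Reliability = 4.89 / 5.78 = 0.846.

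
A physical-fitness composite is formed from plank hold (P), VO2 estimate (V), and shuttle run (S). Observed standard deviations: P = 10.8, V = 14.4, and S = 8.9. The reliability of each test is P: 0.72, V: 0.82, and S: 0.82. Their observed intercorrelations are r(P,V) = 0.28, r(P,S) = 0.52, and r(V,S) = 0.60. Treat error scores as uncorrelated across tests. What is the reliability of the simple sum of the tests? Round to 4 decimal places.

Var(P+V+S) = 10.8² + 14.4² + 8.9² + 2·[10.8·14.4·0.28 + 10.8·8.9·0.52 + 14.4·8.9·0.60] = 403.21 + 340.848 = 744.058.
With uncorrelated errors the cross-covariances are all true-score covariance, so they carry over unchanged; only the diagonal terms shrink to ρᵢσᵢ².
True-score variance = [10.8²·0.72 + 14.4²·0.82 + 8.9²·0.82] + 340.848 = 318.968 + 340.848 = 659.816.
Reliability = 659.816 / 744.058 = 0.8868.

0.8868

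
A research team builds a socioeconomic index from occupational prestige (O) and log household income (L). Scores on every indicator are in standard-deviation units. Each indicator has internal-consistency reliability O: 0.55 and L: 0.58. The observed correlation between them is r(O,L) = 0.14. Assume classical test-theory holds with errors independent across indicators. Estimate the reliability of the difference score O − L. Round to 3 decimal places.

0.494

Var(O−L) = 1 + 1 − 2·0.14 = 2 − 0.28 = 1.72.
Under uncorrelated errors the observed covariances equal the true-score covariances, so only the own-variance terms attenuate.
True-score variance = [0.55 + 0.58] − 0.28 = 1.13 − 0.28 = 0.85.
Reliability = 0.85 / 1.72 = 0.494.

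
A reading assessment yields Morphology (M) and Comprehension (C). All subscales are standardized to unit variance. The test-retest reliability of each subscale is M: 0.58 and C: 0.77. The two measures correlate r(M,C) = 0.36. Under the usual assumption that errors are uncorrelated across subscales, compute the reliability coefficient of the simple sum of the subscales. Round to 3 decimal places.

0.761

Var(M+C) = 2 + 2·[0.36] = 2 + 0.72 = 2.72.
Because errors are independent across components, Cov(Tᵢ,Tⱼ) = Cov(Xᵢ,Xⱼ); the off-diagonal part of the true-score variance is the same as above.
True-score variance = [0.58 + 0.77] + 0.72 = 1.35 + 0.72 = 2.07.
Reliability = 2.07 / 2.72 = 0.761.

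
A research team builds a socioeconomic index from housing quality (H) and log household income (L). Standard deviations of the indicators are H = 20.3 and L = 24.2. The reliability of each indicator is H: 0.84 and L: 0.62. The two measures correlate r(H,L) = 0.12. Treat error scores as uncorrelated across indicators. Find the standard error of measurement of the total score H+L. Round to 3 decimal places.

Var(total) = 997.73 + 117.902 = 1115.63.
True-score variance = 709.252 + 117.902 = 827.155, so reliability = 0.7414.
Error variance = 1115.63 − 827.155 = 288.478; SEM = √288.478 = 16.985.

16.985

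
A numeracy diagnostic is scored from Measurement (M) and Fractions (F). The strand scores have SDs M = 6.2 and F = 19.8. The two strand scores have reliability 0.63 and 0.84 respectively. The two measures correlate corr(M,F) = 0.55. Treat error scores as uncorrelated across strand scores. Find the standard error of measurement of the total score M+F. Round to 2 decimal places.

8.77

Var(total) = 430.48 + 135.036 = 565.516.
True-score variance = 353.531 + 135.036 = 488.567, so reliability = 0.8639.
Error variance = 565.516 − 488.567 = 76.9492; SEM = √76.9492 = 8.77.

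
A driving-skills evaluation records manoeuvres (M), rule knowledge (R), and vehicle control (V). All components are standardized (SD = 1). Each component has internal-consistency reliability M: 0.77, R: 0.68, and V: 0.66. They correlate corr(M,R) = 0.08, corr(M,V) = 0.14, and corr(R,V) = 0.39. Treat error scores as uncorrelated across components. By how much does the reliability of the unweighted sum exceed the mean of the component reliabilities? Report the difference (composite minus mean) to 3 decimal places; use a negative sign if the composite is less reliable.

0.086

Var(sum) = 3 + 1.22 = 4.22; true-score variance = 2.11 + 1.22 = 3.33; composite reliability = 0.7891.
Mean component reliability = 0.7033.
Difference = 0.7891 − 0.7033 = 0.086.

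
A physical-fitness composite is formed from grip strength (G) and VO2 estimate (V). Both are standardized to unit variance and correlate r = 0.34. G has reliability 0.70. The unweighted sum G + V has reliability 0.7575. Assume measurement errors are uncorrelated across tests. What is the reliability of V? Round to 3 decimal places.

Var(G+V) = 2 + 2·0.34 = 2.680.
True-score variance = ρ_G + ρ_V + 2·0.34, so 0.7575 = (0.70 + ρ_V + 0.68) / 2.680.
ρ_V = 0.7575·2.680 − 0.70 − 0.68 = 0.650.

0.650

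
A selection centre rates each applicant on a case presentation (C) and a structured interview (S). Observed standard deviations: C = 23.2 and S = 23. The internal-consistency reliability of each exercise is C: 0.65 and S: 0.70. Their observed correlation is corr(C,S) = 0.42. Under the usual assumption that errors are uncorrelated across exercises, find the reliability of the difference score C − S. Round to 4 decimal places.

0.4393

Var(C−S) = 23.2² + 23² − 2·23.2·23·0.42 = 1067.24 − 448.224 = 619.016.
Under uncorrelated errors the observed covariances equal the true-score covariances, so only the own-variance terms attenuate.
True-score variance = [23.2²·0.65 + 23²·0.70] − 448.224 = 720.156 − 448.224 = 271.932.
Reliability = 271.932 / 619.016 = 0.4393.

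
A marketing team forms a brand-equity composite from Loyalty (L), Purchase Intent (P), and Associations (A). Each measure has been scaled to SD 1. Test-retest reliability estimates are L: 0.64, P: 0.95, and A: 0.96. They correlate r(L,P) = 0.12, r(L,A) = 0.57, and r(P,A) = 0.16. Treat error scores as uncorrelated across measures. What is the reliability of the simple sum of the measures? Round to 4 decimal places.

Var(L+P+A) = 3 + 2·[0.12 + 0.57 + 0.16] = 3 + 1.7 = 4.7.
Because errors are independent across components, Cov(Tᵢ,Tⱼ) = Cov(Xᵢ,Xⱼ); the off-diagonal part of the true-score variance is the same as above.
True-score variance = [0.64 + 0.95 + 0.96] + 1.7 = 2.55 + 1.7 = 4.25.
Reliability = 4.25 / 4.7 = 0.9043.

0.9043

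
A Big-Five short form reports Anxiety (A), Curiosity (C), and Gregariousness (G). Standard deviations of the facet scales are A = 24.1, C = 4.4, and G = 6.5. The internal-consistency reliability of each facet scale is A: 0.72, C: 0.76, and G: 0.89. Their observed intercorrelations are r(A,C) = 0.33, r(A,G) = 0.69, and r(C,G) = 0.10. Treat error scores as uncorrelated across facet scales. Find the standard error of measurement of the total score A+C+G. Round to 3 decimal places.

13.112

Var(total) = 642.42 + 291.883 = 934.303.
True-score variance = 470.499 + 291.883 = 762.383, so reliability = 0.8160.
Error variance = 934.303 − 762.383 = 171.921; SEM = √171.921 = 13.112.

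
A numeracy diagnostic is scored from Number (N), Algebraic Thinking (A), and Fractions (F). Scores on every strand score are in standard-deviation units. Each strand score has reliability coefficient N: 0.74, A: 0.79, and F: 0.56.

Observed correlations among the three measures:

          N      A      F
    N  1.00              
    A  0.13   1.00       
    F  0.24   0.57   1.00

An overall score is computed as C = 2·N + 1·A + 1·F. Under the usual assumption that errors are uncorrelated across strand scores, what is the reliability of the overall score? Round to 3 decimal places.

0.804

Var(C) = 2² + 1 + 1 + 2·[2·0.13 + 2·0.24 + 0.57] = 6 + 2.62 = 8.62.
Because errors are independent across components, Cov(Tᵢ,Tⱼ) = Cov(Xᵢ,Xⱼ); the off-diagonal part of the true-score variance is the same as above.
True-score variance = [2²·0.74 + 0.79 + 0.56] + 2.62 = 4.31 + 2.62 = 6.93.
Reliability = 6.93 / 8.62 = 0.804.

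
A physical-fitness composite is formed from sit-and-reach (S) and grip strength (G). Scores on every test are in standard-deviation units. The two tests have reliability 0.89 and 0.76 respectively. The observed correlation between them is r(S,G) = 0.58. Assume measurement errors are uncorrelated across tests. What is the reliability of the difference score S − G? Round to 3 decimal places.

Var(S−G) = 1 + 1 − 2·0.58 = 2 − 1.16 = 0.84.
Because errors are independent across components, Cov(Tᵢ,Tⱼ) = Cov(Xᵢ,Xⱼ); the off-diagonal part of the true-score variance is the same as above.
True-score variance = [0.89 + 0.76] − 1.16 = 1.65 − 1.16 = 0.49.
Reliability = 0.49 / 0.84 = 0.583.

0.583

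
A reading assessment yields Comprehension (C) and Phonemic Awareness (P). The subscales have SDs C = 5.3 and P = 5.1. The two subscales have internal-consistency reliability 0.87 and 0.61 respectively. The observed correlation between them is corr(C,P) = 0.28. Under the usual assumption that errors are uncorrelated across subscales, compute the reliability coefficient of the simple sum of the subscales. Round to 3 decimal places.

0.801

Var(C+P) = 5.3² + 5.1² + 2·[5.3·5.1·0.28] = 54.1 + 15.1368 = 69.2368.
Because errors are independent across components, Cov(Tᵢ,Tⱼ) = Cov(Xᵢ,Xⱼ); the off-diagonal part of the true-score variance is the same as above.
True-score variance = [5.3²·0.87 + 5.1²·0.61] + 15.1368 = 40.3044 + 15.1368 = 55.4412.
Reliability = 55.4412 / 69.2368 = 0.801.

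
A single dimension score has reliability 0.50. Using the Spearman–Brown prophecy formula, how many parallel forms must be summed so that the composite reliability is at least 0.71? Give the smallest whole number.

k ≥ ρ*(1−ρ₁)/(ρ₁(1−ρ*)) = 0.71·0.50 / (0.50·0.29) = 2.448.
Smallest integer k = 3.

3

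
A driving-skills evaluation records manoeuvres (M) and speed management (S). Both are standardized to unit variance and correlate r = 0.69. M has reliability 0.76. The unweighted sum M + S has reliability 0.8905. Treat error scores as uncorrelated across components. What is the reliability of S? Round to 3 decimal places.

Var(M+S) = 2 + 2·0.69 = 3.380.
True-score variance = ρ_M + ρ_S + 2·0.69, so 0.8905 = (0.76 + ρ_S + 1.38) / 3.380.
ρ_S = 0.8905·3.380 − 0.76 − 1.38 = 0.870.

0.870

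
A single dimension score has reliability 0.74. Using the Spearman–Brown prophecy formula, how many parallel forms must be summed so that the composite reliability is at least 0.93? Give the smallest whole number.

5

k ≥ ρ*(1−ρ₁)/(ρ₁(1−ρ*)) = 0.93·0.26 / (0.74·0.07) = 4.668.
Smallest integer k = 5.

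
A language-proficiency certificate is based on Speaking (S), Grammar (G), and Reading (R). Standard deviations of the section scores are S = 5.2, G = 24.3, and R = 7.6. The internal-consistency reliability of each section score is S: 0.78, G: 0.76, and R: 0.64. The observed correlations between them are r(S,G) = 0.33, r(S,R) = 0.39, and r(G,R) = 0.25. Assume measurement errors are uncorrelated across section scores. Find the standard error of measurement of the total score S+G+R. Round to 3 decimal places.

Var(total) = 675.29 + 206.563 = 881.853.
True-score variance = 506.83 + 206.563 = 713.393, so reliability = 0.8090.
Error variance = 881.853 − 713.393 = 168.46; SEM = √168.46 = 12.979.

12.979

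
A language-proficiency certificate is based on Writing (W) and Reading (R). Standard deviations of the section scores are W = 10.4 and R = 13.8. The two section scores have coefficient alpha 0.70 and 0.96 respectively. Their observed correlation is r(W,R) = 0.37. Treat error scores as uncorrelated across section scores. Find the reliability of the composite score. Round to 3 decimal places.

0.901

Var(W+R) = 10.4² + 13.8² + 2·[10.4·13.8·0.37] = 298.6 + 106.205 = 404.805.
Under uncorrelated errors the observed covariances equal the true-score covariances, so only the own-variance terms attenuate.
True-score variance = [10.4²·0.70 + 13.8²·0.96] + 106.205 = 258.534 + 106.205 = 364.739.
Reliability = 364.739 / 404.805 = 0.901.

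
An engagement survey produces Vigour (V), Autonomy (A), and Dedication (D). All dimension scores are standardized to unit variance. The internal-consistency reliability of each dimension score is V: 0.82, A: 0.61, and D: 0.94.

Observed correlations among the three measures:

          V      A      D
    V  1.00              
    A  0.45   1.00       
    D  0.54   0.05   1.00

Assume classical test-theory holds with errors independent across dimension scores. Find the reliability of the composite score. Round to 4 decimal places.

0.8760

Var(V+A+D) = 3 + 2·[0.45 + 0.54 + 0.05] = 3 + 2.08 = 5.08.
Under uncorrelated errors the observed covariances equal the true-score covariances, so only the own-variance terms attenuate.
True-score variance = [0.82 + 0.61 + 0.94] + 2.08 = 2.37 + 2.08 = 4.45.
Reliability = 4.45 / 5.08 = 0.8760.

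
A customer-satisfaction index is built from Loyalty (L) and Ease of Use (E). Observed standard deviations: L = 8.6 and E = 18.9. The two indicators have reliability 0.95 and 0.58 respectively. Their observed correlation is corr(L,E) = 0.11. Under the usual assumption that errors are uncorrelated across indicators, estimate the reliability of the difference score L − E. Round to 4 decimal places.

Var(L−E) = 8.6² + 18.9² − 2·8.6·18.9·0.11 = 431.17 − 35.7588 = 395.411.
Because errors are independent across components, Cov(Tᵢ,Tⱼ) = Cov(Xᵢ,Xⱼ); the off-diagonal part of the true-score variance is the same as above.
True-score variance = [8.6²·0.95 + 18.9²·0.58] − 35.7588 = 277.444 − 35.7588 = 241.685.
Reliability = 241.685 / 395.411 = 0.6112.

0.6112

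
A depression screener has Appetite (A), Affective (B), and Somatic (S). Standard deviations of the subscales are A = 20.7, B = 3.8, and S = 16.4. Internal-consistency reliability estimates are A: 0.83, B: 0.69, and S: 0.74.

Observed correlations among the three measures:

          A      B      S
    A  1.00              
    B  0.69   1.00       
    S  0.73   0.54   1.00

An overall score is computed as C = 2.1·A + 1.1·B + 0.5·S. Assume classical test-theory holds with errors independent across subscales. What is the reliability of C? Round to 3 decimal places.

0.876

Var(C) = 2.1²·20.7² + 1.1²·3.8² + 0.5²·16.4² + 2·[2.31·20.7·3.8·0.69 + 1.05·20.7·16.4·0.73 + 0.55·3.8·16.4·0.54] = 1974.35 + 808.193 = 2782.55.
Because errors are independent across components, Cov(Tᵢ,Tⱼ) = Cov(Xᵢ,Xⱼ); the off-diagonal part of the true-score variance is the same as above.
True-score variance = [2.1²·20.7²·0.83 + 1.1²·3.8²·0.69 + 0.5²·16.4²·0.74] + 808.193 = 1630.22 + 808.193 = 2438.41.
Reliability = 2438.41 / 2782.55 = 0.876.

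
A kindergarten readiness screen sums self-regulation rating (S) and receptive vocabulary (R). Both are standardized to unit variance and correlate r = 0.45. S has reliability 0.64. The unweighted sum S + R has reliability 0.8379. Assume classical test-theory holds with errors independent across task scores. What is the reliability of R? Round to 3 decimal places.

0.890

Var(S+R) = 2 + 2·0.45 = 2.900.
True-score variance = ρ_S + ρ_R + 2·0.45, so 0.8379 = (0.64 + ρ_R + 0.90) / 2.900.
ρ_R = 0.8379·2.900 − 0.64 − 0.90 = 0.890.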